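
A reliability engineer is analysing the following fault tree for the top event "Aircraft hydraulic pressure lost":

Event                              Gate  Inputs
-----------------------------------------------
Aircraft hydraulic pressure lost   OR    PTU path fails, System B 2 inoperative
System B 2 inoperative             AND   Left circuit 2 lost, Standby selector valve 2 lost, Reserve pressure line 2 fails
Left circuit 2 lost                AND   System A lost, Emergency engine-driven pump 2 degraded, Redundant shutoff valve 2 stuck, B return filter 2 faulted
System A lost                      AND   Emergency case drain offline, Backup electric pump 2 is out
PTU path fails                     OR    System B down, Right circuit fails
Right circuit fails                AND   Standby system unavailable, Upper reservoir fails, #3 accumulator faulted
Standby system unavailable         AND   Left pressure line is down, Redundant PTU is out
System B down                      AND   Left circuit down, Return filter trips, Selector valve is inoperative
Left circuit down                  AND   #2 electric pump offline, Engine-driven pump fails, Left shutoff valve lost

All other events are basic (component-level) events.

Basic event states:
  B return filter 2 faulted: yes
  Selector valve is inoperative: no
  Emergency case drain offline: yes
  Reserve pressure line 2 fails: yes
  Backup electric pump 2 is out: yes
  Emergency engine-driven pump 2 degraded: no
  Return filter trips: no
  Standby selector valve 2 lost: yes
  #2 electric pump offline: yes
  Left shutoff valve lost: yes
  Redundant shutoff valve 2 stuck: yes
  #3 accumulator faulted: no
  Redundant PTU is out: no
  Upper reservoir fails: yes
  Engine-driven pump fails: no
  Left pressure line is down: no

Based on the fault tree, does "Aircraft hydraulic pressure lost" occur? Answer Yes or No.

Left circuit down [AND]: #2 electric pump offline=occurs, Engine-driven pump fails=not, Left shutoff valve lost=occurs → not all inputs occur → does not occur.
System B down [AND]: Left circuit down=not, Return filter trips=not, Selector valve is inoperative=not → not all inputs occur → does not occur.
Standby system unavailable [AND]: Left pressure line is down=not, Redundant PTU is out=not → not all inputs occur → does not occur.
Right circuit fails [AND]: Standby system unavailable=not, Upper reservoir fails=occurs, #3 accumulator faulted=not → not all inputs occur → does not occur.
PTU path fails [OR]: System B down=not, Right circuit fails=not → no input occurs → does not occur.
System A lost [AND]: Emergency case drain offline=occurs, Backup electric pump 2 is out=occurs → all inputs occur → occurs.
Left circuit 2 lost [AND]: System A lost=occurs, Emergency engine-driven pump 2 degraded=not, Redundant shutoff valve 2 stuck=occurs, B return filter 2 faulted=occurs → not all inputs occur → does not occur.
System B 2 inoperative [AND]: Left circuit 2 lost=not, Standby selector valve 2 lost=occurs, Reserve pressure line 2 fails=occurs → not all inputs occur → does not occur.
Aircraft hydraulic pressure lost [OR]: PTU path fails=not, System B 2 inoperative=not → no input occurs → does not occur.

No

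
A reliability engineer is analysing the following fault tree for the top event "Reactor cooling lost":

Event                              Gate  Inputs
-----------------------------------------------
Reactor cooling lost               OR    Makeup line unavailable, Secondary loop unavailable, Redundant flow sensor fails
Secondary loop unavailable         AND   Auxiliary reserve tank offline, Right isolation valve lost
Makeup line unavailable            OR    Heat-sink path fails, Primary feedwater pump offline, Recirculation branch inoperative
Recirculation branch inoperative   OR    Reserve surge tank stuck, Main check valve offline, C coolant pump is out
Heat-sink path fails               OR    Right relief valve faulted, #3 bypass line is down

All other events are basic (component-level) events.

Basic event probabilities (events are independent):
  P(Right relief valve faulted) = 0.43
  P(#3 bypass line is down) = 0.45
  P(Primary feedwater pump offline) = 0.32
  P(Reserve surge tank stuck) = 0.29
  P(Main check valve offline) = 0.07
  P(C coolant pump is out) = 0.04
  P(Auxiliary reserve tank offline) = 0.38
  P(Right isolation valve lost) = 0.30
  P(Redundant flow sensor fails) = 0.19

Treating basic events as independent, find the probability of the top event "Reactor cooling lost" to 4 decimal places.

P(Heat-sink path fails) [OR] = 1 − (1−0.43) × (1−0.45) = 0.686500
P(Recirculation branch inoperative) [OR] = 1 − (1−0.29) × (1−0.07) × (1−0.04) = 0.366112
P(Makeup line unavailable) [OR] = 1 − (1−0.686500) × (1−0.32) × (1−0.366112) = 0.864868
P(Secondary loop unavailable) [AND] = 0.38 × 0.30 = 0.114000
P(Reactor cooling lost) [OR] = 1 − (1−0.864868) × (1−0.114000) × (1−0.19) = 0.903021
Rounded to 4 decimal places: P(Reactor cooling lost) ≈ 0.9030.

0.9030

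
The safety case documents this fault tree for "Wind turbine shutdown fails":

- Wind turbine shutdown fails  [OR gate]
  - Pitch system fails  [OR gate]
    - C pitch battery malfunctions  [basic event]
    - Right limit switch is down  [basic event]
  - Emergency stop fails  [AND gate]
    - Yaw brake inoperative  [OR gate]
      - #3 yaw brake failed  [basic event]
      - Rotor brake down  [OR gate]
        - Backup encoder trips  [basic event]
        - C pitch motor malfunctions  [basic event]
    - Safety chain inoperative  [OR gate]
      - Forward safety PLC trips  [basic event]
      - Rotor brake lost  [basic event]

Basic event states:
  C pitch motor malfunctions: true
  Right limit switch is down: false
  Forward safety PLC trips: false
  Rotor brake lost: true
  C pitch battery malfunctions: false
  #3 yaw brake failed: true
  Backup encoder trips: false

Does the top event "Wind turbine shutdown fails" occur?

Yes

Pitch system fails [OR]: C pitch battery malfunctions=not, Right limit switch is down=not → no input occurs → does not occur.
Rotor brake down [OR]: Backup encoder trips=not, C pitch motor malfunctions=occurs → at least one input occurs → occurs.
Yaw brake inoperative [OR]: #3 yaw brake failed=occurs, Rotor brake down=occurs → at least one input occurs → occurs.
Safety chain inoperative [OR]: Forward safety PLC trips=not, Rotor brake lost=occurs → at least one input occurs → occurs.
Emergency stop fails [AND]: Yaw brake inoperative=occurs, Safety chain inoperative=occurs → all inputs occur → occurs.
Wind turbine shutdown fails [OR]: Pitch system fails=not, Emergency stop fails=occurs → at least one input occurs → occurs.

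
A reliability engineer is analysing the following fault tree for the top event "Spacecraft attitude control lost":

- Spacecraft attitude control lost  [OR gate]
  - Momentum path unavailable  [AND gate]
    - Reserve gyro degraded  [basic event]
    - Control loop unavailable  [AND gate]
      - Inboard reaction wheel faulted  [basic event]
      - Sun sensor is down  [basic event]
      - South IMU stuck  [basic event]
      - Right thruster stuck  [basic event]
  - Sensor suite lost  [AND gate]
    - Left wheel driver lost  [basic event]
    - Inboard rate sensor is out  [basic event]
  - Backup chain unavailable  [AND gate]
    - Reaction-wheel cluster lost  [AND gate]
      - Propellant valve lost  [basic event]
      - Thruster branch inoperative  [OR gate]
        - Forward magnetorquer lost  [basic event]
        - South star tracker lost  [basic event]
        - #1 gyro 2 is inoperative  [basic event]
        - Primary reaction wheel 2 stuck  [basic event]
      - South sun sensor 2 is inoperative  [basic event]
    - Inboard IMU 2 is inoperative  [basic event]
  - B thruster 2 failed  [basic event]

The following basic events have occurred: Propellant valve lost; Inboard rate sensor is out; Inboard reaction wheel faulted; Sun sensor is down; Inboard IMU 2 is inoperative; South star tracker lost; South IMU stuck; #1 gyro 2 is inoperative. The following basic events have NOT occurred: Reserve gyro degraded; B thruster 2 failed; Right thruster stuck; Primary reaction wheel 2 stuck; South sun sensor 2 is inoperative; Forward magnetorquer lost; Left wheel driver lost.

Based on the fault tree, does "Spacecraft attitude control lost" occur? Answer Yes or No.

Control loop unavailable [AND]: Inboard reaction wheel faulted=occurs, Sun sensor is down=occurs, South IMU stuck=occurs, Right thruster stuck=not → not all inputs occur → does not occur.
Momentum path unavailable [AND]: Reserve gyro degraded=not, Control loop unavailable=not → not all inputs occur → does not occur.
Sensor suite lost [AND]: Left wheel driver lost=not, Inboard rate sensor is out=occurs → not all inputs occur → does not occur.
Thruster branch inoperative [OR]: Forward magnetorquer lost=not, South star tracker lost=occurs, #1 gyro 2 is inoperative=occurs, Primary reaction wheel 2 stuck=not → at least one input occurs → occurs.
Reaction-wheel cluster lost [AND]: Propellant valve lost=occurs, Thruster branch inoperative=occurs, South sun sensor 2 is inoperative=not → not all inputs occur → does not occur.
Backup chain unavailable [AND]: Reaction-wheel cluster lost=not, Inboard IMU 2 is inoperative=occurs → not all inputs occur → does not occur.
Spacecraft attitude control lost [OR]: Momentum path unavailable=not, Sensor suite lost=not, Backup chain unavailable=not, B thruster 2 failed=not → no input occurs → does not occur.

No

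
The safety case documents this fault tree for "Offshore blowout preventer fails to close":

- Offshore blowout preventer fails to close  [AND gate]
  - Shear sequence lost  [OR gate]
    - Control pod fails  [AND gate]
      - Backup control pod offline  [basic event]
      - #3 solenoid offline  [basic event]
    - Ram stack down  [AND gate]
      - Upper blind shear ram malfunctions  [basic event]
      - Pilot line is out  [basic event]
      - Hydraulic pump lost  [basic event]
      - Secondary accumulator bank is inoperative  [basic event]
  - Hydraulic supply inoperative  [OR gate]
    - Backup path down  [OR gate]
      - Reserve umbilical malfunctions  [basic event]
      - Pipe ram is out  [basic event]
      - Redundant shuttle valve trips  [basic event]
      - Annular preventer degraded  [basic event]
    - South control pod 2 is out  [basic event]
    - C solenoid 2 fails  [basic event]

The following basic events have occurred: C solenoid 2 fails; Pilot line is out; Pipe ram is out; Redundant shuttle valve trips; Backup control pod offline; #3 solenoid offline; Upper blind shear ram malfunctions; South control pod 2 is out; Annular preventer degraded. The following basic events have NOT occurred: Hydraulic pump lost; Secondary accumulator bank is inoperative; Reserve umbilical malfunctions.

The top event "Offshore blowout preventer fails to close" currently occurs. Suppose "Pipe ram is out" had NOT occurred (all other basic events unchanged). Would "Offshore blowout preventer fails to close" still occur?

Counterfactual: set "Pipe ram is out" to not occurred.
Control pod fails [AND]: Backup control pod offline=occurs, #3 solenoid offline=occurs → all inputs occur → occurs.
Ram stack down [AND]: Upper blind shear ram malfunctions=occurs, Pilot line is out=occurs, Hydraulic pump lost=not, Secondary accumulator bank is inoperative=not → not all inputs occur → does not occur.
Shear sequence lost [OR]: Control pod fails=occurs, Ram stack down=not → at least one input occurs → occurs.
Backup path down [OR]: Reserve umbilical malfunctions=not, Pipe ram is out=not, Redundant shuttle valve trips=occurs, Annular preventer degraded=occurs → at least one input occurs → occurs.
Hydraulic supply inoperative [OR]: Backup path down=occurs, South control pod 2 is out=occurs, C solenoid 2 fails=occurs → at least one input occurs → occurs.
Offshore blowout preventer fails to close [AND]: Shear sequence lost=occurs, Hydraulic supply inoperative=occurs → all inputs occur → occurs.

Yes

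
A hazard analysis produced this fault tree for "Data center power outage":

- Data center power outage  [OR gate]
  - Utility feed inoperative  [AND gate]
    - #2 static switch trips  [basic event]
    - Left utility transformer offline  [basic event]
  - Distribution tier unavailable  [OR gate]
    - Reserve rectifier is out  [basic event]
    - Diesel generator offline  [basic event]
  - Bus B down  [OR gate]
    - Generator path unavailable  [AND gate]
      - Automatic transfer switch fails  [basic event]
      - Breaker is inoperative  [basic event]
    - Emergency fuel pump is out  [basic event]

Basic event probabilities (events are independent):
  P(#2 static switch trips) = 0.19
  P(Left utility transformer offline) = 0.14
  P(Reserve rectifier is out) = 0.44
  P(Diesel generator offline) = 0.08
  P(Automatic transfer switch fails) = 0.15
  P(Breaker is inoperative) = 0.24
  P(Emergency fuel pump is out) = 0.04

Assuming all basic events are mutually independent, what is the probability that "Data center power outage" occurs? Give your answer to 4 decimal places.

0.5359

P(Utility feed inoperative) [AND] = 0.19 × 0.14 = 0.026600
P(Distribution tier unavailable) [OR] = 1 − (1−0.44) × (1−0.08) = 0.484800
P(Generator path unavailable) [AND] = 0.15 × 0.24 = 0.036000
P(Bus B down) [OR] = 1 − (1−0.036000) × (1−0.04) = 0.074560
P(Data center power outage) [OR] = 1 − (1−0.026600) × (1−0.484800) × (1−0.074560) = 0.535896
Rounded to 4 decimal places: P(Data center power outage) ≈ 0.5359.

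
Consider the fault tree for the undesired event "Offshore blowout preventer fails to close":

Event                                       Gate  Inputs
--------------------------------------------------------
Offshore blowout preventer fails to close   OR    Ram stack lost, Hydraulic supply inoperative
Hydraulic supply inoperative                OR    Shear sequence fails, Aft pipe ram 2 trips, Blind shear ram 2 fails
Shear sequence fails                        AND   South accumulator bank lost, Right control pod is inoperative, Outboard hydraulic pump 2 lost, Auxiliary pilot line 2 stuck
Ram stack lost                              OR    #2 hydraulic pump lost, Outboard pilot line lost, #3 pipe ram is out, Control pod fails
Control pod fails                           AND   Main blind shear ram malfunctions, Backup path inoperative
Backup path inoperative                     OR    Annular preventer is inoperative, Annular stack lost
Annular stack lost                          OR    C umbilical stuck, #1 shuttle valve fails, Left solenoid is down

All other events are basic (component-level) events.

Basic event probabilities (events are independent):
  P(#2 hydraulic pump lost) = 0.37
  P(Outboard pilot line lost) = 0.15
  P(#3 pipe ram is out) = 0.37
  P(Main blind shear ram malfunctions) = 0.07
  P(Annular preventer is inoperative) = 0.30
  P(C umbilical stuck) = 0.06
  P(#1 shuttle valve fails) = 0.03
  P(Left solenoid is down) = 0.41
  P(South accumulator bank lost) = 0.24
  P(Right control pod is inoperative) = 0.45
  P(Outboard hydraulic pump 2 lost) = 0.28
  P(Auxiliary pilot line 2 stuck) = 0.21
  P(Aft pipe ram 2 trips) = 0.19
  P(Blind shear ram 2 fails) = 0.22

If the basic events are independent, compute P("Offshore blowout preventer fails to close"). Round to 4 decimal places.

0.7974

P(Annular stack lost) [OR] = 1 − (1−0.06) × (1−0.03) × (1−0.41) = 0.462038
P(Backup path inoperative) [OR] = 1 − (1−0.30) × (1−0.462038) = 0.623427
P(Control pod fails) [AND] = 0.07 × 0.623427 = 0.043640
P(Ram stack lost) [OR] = 1 − (1−0.37) × (1−0.15) × (1−0.37) × (1−0.043640) = 0.677358
P(Shear sequence fails) [AND] = 0.24 × 0.45 × 0.28 × 0.21 = 0.006350
P(Hydraulic supply inoperative) [OR] = 1 − (1−0.006350) × (1−0.19) × (1−0.22) = 0.372212
P(Offshore blowout preventer fails to close) [OR] = 1 − (1−0.677358) × (1−0.372212) = 0.797449
Rounded to 4 decimal places: P(Offshore blowout preventer fails to close) ≈ 0.7974.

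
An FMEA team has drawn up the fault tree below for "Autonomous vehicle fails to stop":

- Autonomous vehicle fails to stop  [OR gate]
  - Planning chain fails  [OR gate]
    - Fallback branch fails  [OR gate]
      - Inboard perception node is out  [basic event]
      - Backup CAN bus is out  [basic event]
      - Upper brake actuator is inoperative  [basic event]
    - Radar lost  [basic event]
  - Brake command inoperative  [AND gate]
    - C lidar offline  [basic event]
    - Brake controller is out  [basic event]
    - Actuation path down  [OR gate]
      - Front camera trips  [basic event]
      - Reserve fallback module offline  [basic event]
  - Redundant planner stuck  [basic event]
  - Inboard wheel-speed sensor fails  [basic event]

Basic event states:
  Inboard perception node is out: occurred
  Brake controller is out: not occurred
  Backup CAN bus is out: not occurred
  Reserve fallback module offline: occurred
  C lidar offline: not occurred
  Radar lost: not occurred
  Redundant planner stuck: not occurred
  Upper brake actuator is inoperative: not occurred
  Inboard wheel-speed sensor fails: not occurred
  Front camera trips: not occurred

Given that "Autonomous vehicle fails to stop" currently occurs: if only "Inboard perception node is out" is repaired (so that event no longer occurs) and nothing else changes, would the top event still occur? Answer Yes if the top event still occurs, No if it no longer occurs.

No

Counterfactual: set "Inboard perception node is out" to not occurred.
Fallback branch fails [OR]: Inboard perception node is out=not, Backup CAN bus is out=not, Upper brake actuator is inoperative=not → no input occurs → does not occur.
Planning chain fails [OR]: Fallback branch fails=not, Radar lost=not → no input occurs → does not occur.
Actuation path down [OR]: Front camera trips=not, Reserve fallback module offline=occurs → at least one input occurs → occurs.
Brake command inoperative [AND]: C lidar offline=not, Brake controller is out=not, Actuation path down=occurs → not all inputs occur → does not occur.
Autonomous vehicle fails to stop [OR]: Planning chain fails=not, Brake command inoperative=not, Redundant planner stuck=not, Inboard wheel-speed sensor fails=not → no input occurs → does not occur.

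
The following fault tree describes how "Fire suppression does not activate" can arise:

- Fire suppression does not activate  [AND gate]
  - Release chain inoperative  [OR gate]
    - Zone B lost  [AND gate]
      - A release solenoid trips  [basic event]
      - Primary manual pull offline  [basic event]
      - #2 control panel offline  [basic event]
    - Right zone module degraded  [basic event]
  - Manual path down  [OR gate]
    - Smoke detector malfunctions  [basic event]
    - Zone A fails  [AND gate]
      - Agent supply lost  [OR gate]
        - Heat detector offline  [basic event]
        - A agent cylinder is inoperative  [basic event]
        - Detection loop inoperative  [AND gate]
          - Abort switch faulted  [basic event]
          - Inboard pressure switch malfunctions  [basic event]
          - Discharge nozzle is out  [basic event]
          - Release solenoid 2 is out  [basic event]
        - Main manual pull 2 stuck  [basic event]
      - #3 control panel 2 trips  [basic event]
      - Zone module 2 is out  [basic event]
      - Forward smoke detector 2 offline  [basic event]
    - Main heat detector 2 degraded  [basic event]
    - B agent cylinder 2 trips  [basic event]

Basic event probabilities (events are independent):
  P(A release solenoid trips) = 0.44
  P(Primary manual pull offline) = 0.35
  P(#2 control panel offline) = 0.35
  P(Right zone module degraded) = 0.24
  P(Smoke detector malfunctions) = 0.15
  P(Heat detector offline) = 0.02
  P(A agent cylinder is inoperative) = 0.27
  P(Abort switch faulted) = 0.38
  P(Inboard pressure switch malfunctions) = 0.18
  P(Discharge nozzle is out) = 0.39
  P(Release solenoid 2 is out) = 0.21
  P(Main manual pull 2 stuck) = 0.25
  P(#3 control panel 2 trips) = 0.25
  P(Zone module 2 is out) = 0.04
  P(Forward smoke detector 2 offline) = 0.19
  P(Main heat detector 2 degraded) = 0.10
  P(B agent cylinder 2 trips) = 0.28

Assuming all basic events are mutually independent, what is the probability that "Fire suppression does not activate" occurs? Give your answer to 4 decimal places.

P(Zone B lost) [AND] = 0.44 × 0.35 × 0.35 = 0.053900
P(Release chain inoperative) [OR] = 1 − (1−0.053900) × (1−0.24) = 0.280964
P(Detection loop inoperative) [AND] = 0.38 × 0.18 × 0.39 × 0.21 = 0.005602
P(Agent supply lost) [OR] = 1 − (1−0.02) × (1−0.27) × (1−0.005602) × (1−0.25) = 0.466456
P(Zone A fails) [AND] = 0.466456 × 0.25 × 0.04 × 0.19 = 0.000886
P(Manual path down) [OR] = 1 − (1−0.15) × (1−0.000886) × (1−0.10) × (1−0.28) = 0.449688
P(Fire suppression does not activate) [AND] = 0.280964 × 0.449688 = 0.126346
Rounded to 4 decimal places: P(Fire suppression does not activate) ≈ 0.1263.

0.1263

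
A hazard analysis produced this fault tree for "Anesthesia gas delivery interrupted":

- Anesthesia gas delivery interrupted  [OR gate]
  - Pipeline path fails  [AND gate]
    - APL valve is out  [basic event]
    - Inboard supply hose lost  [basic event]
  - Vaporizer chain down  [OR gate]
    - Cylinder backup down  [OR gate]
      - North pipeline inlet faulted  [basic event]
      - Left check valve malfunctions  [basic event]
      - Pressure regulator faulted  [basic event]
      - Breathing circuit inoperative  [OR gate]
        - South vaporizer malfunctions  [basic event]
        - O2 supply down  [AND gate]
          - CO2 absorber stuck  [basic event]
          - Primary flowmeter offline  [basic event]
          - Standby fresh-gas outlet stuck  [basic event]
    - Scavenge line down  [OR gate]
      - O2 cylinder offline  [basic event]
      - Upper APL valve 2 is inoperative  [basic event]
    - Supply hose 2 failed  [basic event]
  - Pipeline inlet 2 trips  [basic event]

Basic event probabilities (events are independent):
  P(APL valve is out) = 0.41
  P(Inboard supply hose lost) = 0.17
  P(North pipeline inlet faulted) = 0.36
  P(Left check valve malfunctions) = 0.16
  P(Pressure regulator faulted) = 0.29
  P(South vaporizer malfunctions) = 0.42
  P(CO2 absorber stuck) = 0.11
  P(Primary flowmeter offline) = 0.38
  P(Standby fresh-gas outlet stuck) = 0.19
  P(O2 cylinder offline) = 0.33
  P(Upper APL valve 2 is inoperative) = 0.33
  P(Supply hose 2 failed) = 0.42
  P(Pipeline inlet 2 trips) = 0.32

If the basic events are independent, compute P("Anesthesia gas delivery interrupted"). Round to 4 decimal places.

0.9638

P(Pipeline path fails) [AND] = 0.41 × 0.17 = 0.069700
P(O2 supply down) [AND] = 0.11 × 0.38 × 0.19 = 0.007942
P(Breathing circuit inoperative) [OR] = 1 − (1−0.42) × (1−0.007942) = 0.424606
P(Cylinder backup down) [OR] = 1 − (1−0.36) × (1−0.16) × (1−0.29) × (1−0.424606) = 0.780374
P(Scavenge line down) [OR] = 1 − (1−0.33) × (1−0.33) = 0.551100
P(Vaporizer chain down) [OR] = 1 − (1−0.780374) × (1−0.551100) × (1−0.42) = 0.942818
P(Anesthesia gas delivery interrupted) [OR] = 1 − (1−0.069700) × (1−0.942818) × (1−0.32) = 0.963826
Rounded to 4 decimal places: P(Anesthesia gas delivery interrupted) ≈ 0.9638.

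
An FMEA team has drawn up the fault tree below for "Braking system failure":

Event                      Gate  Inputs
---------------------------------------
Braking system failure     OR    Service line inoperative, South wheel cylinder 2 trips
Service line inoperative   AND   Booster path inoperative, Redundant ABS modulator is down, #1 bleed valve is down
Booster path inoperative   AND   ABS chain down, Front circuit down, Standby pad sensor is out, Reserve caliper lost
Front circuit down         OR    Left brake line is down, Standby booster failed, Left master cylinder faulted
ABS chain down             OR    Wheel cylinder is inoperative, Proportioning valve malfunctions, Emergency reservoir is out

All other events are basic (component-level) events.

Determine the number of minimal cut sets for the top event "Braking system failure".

10

ABS chain down [OR]: union of children's cut sets → 3 cut set(s).
Front circuit down [OR]: union of children's cut sets → 3 cut set(s).
Booster path inoperative [AND]: one cut set from each child combined → 3 × 3 × 1 × 1 = 9 cut set(s).
Service line inoperative [AND]: one cut set from each child combined → 9 × 1 × 1 = 9 cut set(s).
Braking system failure [OR]: union of children's cut sets → 10 cut set(s).
Minimal cut sets: {#1 bleed valve is down, Left brake line is down, Redundant ABS modulator is down, Reserve caliper lost, Standby pad sensor is out, Wheel cylinder is inoperative}; {#1 bleed valve is down, Redundant ABS modulator is down, Reserve caliper lost, Standby booster failed, Standby pad sensor is out, Wheel cylinder is inoperative}; {#1 bleed valve is down, Left master cylinder faulted, Redundant ABS modulator is down, Reserve caliper lost, Standby pad sensor is out, Wheel cylinder is inoperative}; {#1 bleed valve is down, Left brake line is down, Proportioning valve malfunctions, Redundant ABS modulator is down, Reserve caliper lost, Standby pad sensor is out}; {#1 bleed valve is down, Proportioning valve malfunctions, Redundant ABS modulator is down, Reserve caliper lost, Standby booster failed, Standby pad sensor is out}; {#1 bleed valve is down, Left master cylinder faulted, Proportioning valve malfunctions, Redundant ABS modulator is down, Reserve caliper lost, Standby pad sensor is out}; {#1 bleed valve is down, Emergency reservoir is out, Left brake line is down, Redundant ABS modulator is down, Reserve caliper lost, Standby pad sensor is out}; {#1 bleed valve is down, Emergency reservoir is out, Redundant ABS modulator is down, Reserve caliper lost, Standby booster failed, Standby pad sensor is out}; {#1 bleed valve is down, Emergency reservoir is out, Left master cylinder faulted, Redundant ABS modulator is down, Reserve caliper lost, Standby pad sensor is out}; {South wheel cylinder 2 trips}.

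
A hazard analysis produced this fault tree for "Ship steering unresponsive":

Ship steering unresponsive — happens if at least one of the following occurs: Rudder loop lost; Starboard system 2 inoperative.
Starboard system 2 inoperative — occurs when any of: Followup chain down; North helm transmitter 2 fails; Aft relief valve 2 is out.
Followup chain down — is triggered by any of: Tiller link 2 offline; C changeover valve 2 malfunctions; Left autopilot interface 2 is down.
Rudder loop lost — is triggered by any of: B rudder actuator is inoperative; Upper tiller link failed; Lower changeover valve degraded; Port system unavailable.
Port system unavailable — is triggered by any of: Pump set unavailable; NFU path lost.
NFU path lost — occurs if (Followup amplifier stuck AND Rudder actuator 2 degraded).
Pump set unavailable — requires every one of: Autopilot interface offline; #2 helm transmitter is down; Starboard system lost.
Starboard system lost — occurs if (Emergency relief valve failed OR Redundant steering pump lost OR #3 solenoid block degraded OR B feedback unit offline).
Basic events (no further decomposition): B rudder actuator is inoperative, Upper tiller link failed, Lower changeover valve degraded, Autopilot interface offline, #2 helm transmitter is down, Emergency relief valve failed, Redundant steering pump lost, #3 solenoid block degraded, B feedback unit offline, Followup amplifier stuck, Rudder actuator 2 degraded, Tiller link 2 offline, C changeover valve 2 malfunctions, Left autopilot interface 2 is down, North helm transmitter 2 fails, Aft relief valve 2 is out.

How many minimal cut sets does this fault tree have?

Starboard system lost [OR]: union of children's cut sets → 4 cut set(s).
Pump set unavailable [AND]: one cut set from each child combined → 1 × 1 × 4 = 4 cut set(s).
NFU path lost [AND]: one cut set from each child combined → 1 × 1 = 1 cut set(s).
Port system unavailable [OR]: union of children's cut sets → 5 cut set(s).
Rudder loop lost [OR]: union of children's cut sets → 8 cut set(s).
Followup chain down [OR]: union of children's cut sets → 3 cut set(s).
Starboard system 2 inoperative [OR]: union of children's cut sets → 5 cut set(s).
Ship steering unresponsive [OR]: union of children's cut sets → 13 cut set(s).

13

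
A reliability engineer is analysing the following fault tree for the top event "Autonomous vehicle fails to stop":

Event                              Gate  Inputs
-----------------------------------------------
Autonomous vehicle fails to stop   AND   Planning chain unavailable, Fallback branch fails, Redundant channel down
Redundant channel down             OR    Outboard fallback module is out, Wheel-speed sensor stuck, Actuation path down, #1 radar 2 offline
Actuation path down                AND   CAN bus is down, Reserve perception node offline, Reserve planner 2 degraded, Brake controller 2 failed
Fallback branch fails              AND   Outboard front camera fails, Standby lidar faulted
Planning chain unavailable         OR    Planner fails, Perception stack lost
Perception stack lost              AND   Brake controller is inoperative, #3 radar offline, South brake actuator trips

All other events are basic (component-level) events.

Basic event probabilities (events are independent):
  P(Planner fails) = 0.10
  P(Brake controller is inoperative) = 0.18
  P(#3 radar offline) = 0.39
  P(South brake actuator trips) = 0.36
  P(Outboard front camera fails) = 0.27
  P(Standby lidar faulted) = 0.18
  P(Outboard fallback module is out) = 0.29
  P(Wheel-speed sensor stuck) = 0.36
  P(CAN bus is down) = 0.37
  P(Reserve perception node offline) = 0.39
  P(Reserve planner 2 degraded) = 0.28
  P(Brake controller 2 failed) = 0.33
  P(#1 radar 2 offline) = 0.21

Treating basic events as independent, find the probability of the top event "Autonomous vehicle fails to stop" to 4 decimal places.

P(Perception stack lost) [AND] = 0.18 × 0.39 × 0.36 = 0.025272
P(Planning chain unavailable) [OR] = 1 − (1−0.10) × (1−0.025272) = 0.122745
P(Fallback branch fails) [AND] = 0.27 × 0.18 = 0.048600
P(Actuation path down) [AND] = 0.37 × 0.39 × 0.28 × 0.33 = 0.013333
P(Redundant channel down) [OR] = 1 − (1−0.29) × (1−0.36) × (1−0.013333) × (1−0.21) = 0.645810
P(Autonomous vehicle fails to stop) [AND] = 0.122745 × 0.048600 × 0.645810 = 0.003853
Rounded to 4 decimal places: P(Autonomous vehicle fails to stop) ≈ 0.0039.

0.0039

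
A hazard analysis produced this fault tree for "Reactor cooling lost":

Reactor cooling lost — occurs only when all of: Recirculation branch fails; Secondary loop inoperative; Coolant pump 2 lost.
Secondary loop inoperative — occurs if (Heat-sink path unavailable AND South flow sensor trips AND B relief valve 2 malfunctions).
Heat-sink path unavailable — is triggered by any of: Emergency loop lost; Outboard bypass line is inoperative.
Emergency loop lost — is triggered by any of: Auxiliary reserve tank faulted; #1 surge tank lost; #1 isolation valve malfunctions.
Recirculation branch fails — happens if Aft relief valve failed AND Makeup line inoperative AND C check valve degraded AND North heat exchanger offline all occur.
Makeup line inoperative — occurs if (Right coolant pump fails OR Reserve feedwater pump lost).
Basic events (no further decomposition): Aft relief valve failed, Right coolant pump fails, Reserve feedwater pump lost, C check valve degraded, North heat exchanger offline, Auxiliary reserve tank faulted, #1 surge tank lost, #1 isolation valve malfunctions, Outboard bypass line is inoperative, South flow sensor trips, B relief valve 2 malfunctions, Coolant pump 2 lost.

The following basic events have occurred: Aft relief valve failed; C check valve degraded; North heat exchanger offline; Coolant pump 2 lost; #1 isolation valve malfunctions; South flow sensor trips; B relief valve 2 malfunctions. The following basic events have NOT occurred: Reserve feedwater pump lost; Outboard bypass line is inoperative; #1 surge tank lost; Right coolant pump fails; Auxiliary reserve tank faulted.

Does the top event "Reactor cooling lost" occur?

Makeup line inoperative [OR]: Right coolant pump fails=not, Reserve feedwater pump lost=not → no input occurs → does not occur.
Recirculation branch fails [AND]: Aft relief valve failed=occurs, Makeup line inoperative=not, C check valve degraded=occurs, North heat exchanger offline=occurs → not all inputs occur → does not occur.
Emergency loop lost [OR]: Auxiliary reserve tank faulted=not, #1 surge tank lost=not, #1 isolation valve malfunctions=occurs → at least one input occurs → occurs.
Heat-sink path unavailable [OR]: Emergency loop lost=occurs, Outboard bypass line is inoperative=not → at least one input occurs → occurs.
Secondary loop inoperative [AND]: Heat-sink path unavailable=occurs, South flow sensor trips=occurs, B relief valve 2 malfunctions=occurs → all inputs occur → occurs.
Reactor cooling lost [AND]: Recirculation branch fails=not, Secondary loop inoperative=occurs, Coolant pump 2 lost=occurs → not all inputs occur → does not occur.

No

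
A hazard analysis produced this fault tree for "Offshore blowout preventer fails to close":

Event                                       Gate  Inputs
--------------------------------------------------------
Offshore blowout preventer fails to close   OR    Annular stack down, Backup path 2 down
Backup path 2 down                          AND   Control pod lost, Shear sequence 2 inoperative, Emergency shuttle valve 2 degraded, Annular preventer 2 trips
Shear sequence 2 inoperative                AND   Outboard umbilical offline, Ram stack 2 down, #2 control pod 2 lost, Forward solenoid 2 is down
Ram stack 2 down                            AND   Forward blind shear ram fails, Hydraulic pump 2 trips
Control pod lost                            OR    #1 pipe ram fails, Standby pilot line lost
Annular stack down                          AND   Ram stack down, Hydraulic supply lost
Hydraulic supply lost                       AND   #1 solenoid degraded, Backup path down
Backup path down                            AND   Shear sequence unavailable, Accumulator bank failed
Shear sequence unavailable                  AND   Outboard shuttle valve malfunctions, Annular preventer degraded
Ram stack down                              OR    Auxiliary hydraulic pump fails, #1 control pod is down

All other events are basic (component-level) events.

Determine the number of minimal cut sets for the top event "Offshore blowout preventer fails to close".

Ram stack down [OR]: union of children's cut sets → 2 cut set(s).
Shear sequence unavailable [AND]: one cut set from each child combined → 1 × 1 = 1 cut set(s).
Backup path down [AND]: one cut set from each child combined → 1 × 1 = 1 cut set(s).
Hydraulic supply lost [AND]: one cut set from each child combined → 1 × 1 = 1 cut set(s).
Annular stack down [AND]: one cut set from each child combined → 2 × 1 = 2 cut set(s).
Control pod lost [OR]: union of children's cut sets → 2 cut set(s).
Ram stack 2 down [AND]: one cut set from each child combined → 1 × 1 = 1 cut set(s).
Shear sequence 2 inoperative [AND]: one cut set from each child combined → 1 × 1 × 1 × 1 = 1 cut set(s).
Backup path 2 down [AND]: one cut set from each child combined → 2 × 1 × 1 × 1 = 2 cut set(s).
Offshore blowout preventer fails to close [OR]: union of children's cut sets → 4 cut set(s).
Minimal cut sets: {#1 solenoid degraded, Accumulator bank failed, Annular preventer degraded, Auxiliary hydraulic pump fails, Outboard shuttle valve malfunctions}; {#1 control pod is down, #1 solenoid degraded, Accumulator bank failed, Annular preventer degraded, Outboard shuttle valve malfunctions}; {#1 pipe ram fails, #2 control pod 2 lost, Annular preventer 2 trips, Emergency shuttle valve 2 degraded, Forward blind shear ram fails, Forward solenoid 2 is down, Hydraulic pump 2 trips, Outboard umbilical offline}; {#2 control pod 2 lost, Annular preventer 2 trips, Emergency shuttle valve 2 degraded, Forward blind shear ram fails, Forward solenoid 2 is down, Hydraulic pump 2 trips, Outboard umbilical offline, Standby pilot line lost}.

4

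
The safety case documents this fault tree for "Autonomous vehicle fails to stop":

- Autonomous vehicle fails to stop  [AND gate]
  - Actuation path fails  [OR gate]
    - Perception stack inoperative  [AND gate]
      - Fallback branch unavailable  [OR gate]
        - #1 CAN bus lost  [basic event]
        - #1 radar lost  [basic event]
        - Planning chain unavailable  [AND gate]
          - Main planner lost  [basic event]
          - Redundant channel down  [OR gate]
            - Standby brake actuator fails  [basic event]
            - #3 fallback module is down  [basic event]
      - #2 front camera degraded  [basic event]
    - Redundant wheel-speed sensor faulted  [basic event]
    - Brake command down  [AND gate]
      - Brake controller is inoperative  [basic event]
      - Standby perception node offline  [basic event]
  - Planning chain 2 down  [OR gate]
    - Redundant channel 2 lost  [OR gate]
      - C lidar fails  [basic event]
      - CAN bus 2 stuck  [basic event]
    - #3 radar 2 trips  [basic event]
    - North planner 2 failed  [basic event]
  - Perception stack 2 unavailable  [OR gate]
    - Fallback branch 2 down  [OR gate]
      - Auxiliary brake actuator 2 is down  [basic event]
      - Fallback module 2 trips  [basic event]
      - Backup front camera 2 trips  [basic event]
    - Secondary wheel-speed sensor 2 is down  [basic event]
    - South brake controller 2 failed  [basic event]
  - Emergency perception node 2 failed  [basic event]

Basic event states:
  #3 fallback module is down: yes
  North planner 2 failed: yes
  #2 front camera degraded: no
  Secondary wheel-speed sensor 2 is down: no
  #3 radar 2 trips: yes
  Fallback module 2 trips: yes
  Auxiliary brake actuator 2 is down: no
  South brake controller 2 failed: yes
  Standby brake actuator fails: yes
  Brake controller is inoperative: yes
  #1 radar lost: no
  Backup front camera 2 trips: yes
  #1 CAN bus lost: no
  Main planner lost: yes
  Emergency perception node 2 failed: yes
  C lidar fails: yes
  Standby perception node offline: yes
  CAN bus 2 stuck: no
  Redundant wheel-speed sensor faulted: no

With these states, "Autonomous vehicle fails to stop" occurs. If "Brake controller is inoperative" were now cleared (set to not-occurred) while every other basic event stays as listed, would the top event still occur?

Counterfactual: set "Brake controller is inoperative" to not occurred.
Redundant channel down [OR]: Standby brake actuator fails=occurs, #3 fallback module is down=occurs → at least one input occurs → occurs.
Planning chain unavailable [AND]: Main planner lost=occurs, Redundant channel down=occurs → all inputs occur → occurs.
Fallback branch unavailable [OR]: #1 CAN bus lost=not, #1 radar lost=not, Planning chain unavailable=occurs → at least one input occurs → occurs.
Perception stack inoperative [AND]: Fallback branch unavailable=occurs, #2 front camera degraded=not → not all inputs occur → does not occur.
Brake command down [AND]: Brake controller is inoperative=not, Standby perception node offline=occurs → not all inputs occur → does not occur.
Actuation path fails [OR]: Perception stack inoperative=not, Redundant wheel-speed sensor faulted=not, Brake command down=not → no input occurs → does not occur.
Redundant channel 2 lost [OR]: C lidar fails=occurs, CAN bus 2 stuck=not → at least one input occurs → occurs.
Planning chain 2 down [OR]: Redundant channel 2 lost=occurs, #3 radar 2 trips=occurs, North planner 2 failed=occurs → at least one input occurs → occurs.
Fallback branch 2 down [OR]: Auxiliary brake actuator 2 is down=not, Fallback module 2 trips=occurs, Backup front camera 2 trips=occurs → at least one input occurs → occurs.
Perception stack 2 unavailable [OR]: Fallback branch 2 down=occurs, Secondary wheel-speed sensor 2 is down=not, South brake controller 2 failed=occurs → at least one input occurs → occurs.
Autonomous vehicle fails to stop [AND]: Actuation path fails=not, Planning chain 2 down=occurs, Perception stack 2 unavailable=occurs, Emergency perception node 2 failed=occurs → not all inputs occur → does not occur.

No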